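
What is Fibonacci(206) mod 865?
453

Matrix identity: Q^n = [[F_(n+1), F_n], [F_n, F_(n-1)]] with Q = [[1,1],[1,0]].
n = 206 = 11001110₂. Square-and-multiply, entries mod 865:
Q^1 = [[1,1],[1,0]]
Q^3 = (Q^1)²·Q = [[3,2],[2,1]]
Q^6 = (Q^3)² = [[13,8],[8,5]]
Q^12 = (Q^6)² = [[233,144],[144,89]]
Q^25 = (Q^12)²·Q = [[293,635],[635,523]]
Q^51 = (Q^25)²·Q = [[374,349],[349,25]]
Q^103 = (Q^51)²·Q = [[433,447],[447,851]]
Q^206 = (Q^103)² = [[643,453],[453,190]]
F_206 mod 865 = Q^206[0][1] = 453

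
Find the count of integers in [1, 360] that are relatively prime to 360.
96

360 = 2^3 × 3^2 × 5
φ(n) = n × ∏(1 - 1/p) for each prime p dividing n
φ(360) = 360 × (1 - 1/2) × (1 - 1/3) × (1 - 1/5) = 96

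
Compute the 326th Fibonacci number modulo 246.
131

Matrix identity: Q^n = [[F_(n+1), F_n], [F_n, F_(n-1)]] with Q = [[1,1],[1,0]].
n = 326 = 101000110₂. Square-and-multiply, entries mod 246:
Q^1 = [[1,1],[1,0]]
Q^2 = (Q^1)² = [[2,1],[1,1]]
Q^5 = (Q^2)²·Q = [[8,5],[5,3]]
Q^10 = (Q^5)² = [[89,55],[55,34]]
Q^20 = (Q^10)² = [[122,123],[123,245]]
Q^40 = (Q^20)² = [[1,123],[123,124]]
Q^81 = (Q^40)²·Q = [[1,124],[124,123]]
Q^163 = (Q^81)²·Q = [[3,125],[125,124]]
Q^326 = (Q^163)² = [[136,131],[131,5]]
F_326 mod 246 = Q^326[0][1] = 131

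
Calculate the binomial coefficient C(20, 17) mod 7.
6

Using Lucas' theorem:
Write n=20 and k=17 in base 7:
n in base 7: [2, 6]
k in base 7: [2, 3]
C(20,17) mod 7 = ∏ C(n_i, k_i) mod 7
Digit binomials (mod 7): C(2,2) = 1; C(6,3) = 20 ≡ 6
Product: 1 × 6 = 6 ≡ 6 (mod 7)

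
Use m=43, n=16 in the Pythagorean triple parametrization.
(1593, 1376, 2105)

Euclid's formula: a = m² - n², b = 2mn, c = m² + n²
m = 43, n = 16
a = 43² - 16² = 1849 - 256 = 1593
b = 2 × 43 × 16 = 1376
c = 43² + 16² = 1849 + 256 = 2105
Verification: 1593² + 1376² = 2537649 + 1893376 = 4431025 = 2105² ✓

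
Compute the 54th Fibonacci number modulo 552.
8

Matrix identity: Q^n = [[F_(n+1), F_n], [F_n, F_(n-1)]] with Q = [[1,1],[1,0]].
n = 54 = 110110₂. Square-and-multiply, entries mod 552:
Q^1 = [[1,1],[1,0]]
Q^3 = (Q^1)²·Q = [[3,2],[2,1]]
Q^6 = (Q^3)² = [[13,8],[8,5]]
Q^13 = (Q^6)²·Q = [[377,233],[233,144]]
Q^27 = (Q^13)²·Q = [[411,458],[458,505]]
Q^54 = (Q^27)² = [[13,8],[8,5]]
F_54 mod 552 = Q^54[0][1] = 8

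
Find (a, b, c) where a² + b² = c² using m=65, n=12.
(4081, 1560, 4369)

Euclid's formula: a = m² - n², b = 2mn, c = m² + n²
m = 65, n = 12
a = 65² - 12² = 4225 - 144 = 4081
b = 2 × 65 × 12 = 1560
c = 65² + 12² = 4225 + 144 = 4369
Verification: 4081² + 1560² = 16654561 + 2433600 = 19088161 = 4369² ✓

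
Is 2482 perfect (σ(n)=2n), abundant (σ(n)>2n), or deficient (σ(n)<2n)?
deficient

Proper divisors of 2482: sum = 1 + 2 + 17 + 34 + 73 + 146 + 1241 = 1514
Since 1514 < 2482, 2482 is deficient.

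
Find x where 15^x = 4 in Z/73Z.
64

Baby-step giant-step with step n = ⌈√73⌉ = 9.
Baby steps 15^j mod 73 (j:value) for j=0..8: 0:1, 1:15, 2:6, 3:17, 4:36, 5:29, 6:70, 7:28, 8:55.
Giant-step multiplier: 15^(-9) ≡ 15^(72-9) = 15^63 ≡ 10 (mod 73).
Giant steps γ_i = 4·10^i mod 73: γ_0=4, γ_1=40, γ_2=35, γ_3=58, γ_4=69, γ_5=33, γ_6=38, γ_7=15 (in table at j=1).
x = i·n + j = 7·9 + 1 = 64.
Check: 15^64 ≡ 4 (mod 73).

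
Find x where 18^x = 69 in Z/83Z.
6

Baby-step giant-step with step n = ⌈√83⌉ = 10.
Baby steps 18^j mod 83 (j:value) for j=0..9: 0:1, 1:18, 2:75, 3:22, 4:64, 5:73, 6:69, 7:80, 8:29, 9:24.
h = 69 is already in the table at j=6, so x = 6.
Check: 18^6 ≡ 69 (mod 83).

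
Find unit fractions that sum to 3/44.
1/15 + 1/660

Greedy algorithm:
3/44: ceiling(44/3) = 15, use 1/15
1/660: ceiling(660/1) = 660, use 1/660
Result: 3/44 = 1/15 + 1/660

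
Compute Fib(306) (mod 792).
712

Matrix identity: Q^n = [[F_(n+1), F_n], [F_n, F_(n-1)]] with Q = [[1,1],[1,0]].
n = 306 = 100110010₂. Square-and-multiply, entries mod 792:
Q^1 = [[1,1],[1,0]]
Q^2 = (Q^1)² = [[2,1],[1,1]]
Q^4 = (Q^2)² = [[5,3],[3,2]]
Q^9 = (Q^4)²·Q = [[55,34],[34,21]]
Q^19 = (Q^9)²·Q = [[429,221],[221,208]]
Q^38 = (Q^19)² = [[34,593],[593,233]]
Q^76 = (Q^38)² = [[365,723],[723,434]]
Q^153 = (Q^76)²·Q = [[487,178],[178,309]]
Q^306 = (Q^153)² = [[365,712],[712,445]]
F_306 mod 792 = Q^306[0][1] = 712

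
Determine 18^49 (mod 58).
12

Repeated squaring. Binary of 49 = 110001.
18^1 ≡ 18 (mod 58); 18^2 ≡ 34 (mod 58); 18^4 ≡ 54 (mod 58); 18^8 ≡ 16 (mod 58); 18^16 ≡ 24 (mod 58); 18^32 ≡ 54 (mod 58)
18^49 = 18^1 × 18^16 × 18^32 ≡ 12 (mod 58)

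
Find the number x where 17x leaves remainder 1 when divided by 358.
337

gcd(17, 358) = 1, so the inverse exists.
Extended Euclidean algorithm on (358, 17):
358 = 21 × 17 + 1  ⟹  1 = (1)·358 + (-21)·17
So (-21)·17 ≡ 1 (mod 358), i.e. 17^(-1) ≡ -21 ≡ 337 (mod 358).
Check: 17 × 337 = 5729 ≡ 1 (mod 358)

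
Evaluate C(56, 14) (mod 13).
3

Using Lucas' theorem:
Write n=56 and k=14 in base 13:
n in base 13: [4, 4]
k in base 13: [1, 1]
C(56,14) mod 13 = ∏ C(n_i, k_i) mod 13
Digit binomials (mod 13): C(4,1) = 4; C(4,1) = 4
Product: 4 × 4 = 16 ≡ 3 (mod 13)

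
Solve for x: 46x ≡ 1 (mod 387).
244

gcd(46, 387) = 1, so the inverse exists.
Extended Euclidean algorithm on (387, 46):
387 = 8 × 46 + 19  ⟹  19 = (1)·387 + (-8)·46
46 = 2 × 19 + 8  ⟹  8 = (-2)·387 + (17)·46
19 = 2 × 8 + 3  ⟹  3 = (5)·387 + (-42)·46
8 = 2 × 3 + 2  ⟹  2 = (-12)·387 + (101)·46
3 = 1 × 2 + 1  ⟹  1 = (17)·387 + (-143)·46
So (-143)·46 ≡ 1 (mod 387), i.e. 46^(-1) ≡ -143 ≡ 244 (mod 387).
Check: 46 × 244 = 11224 ≡ 1 (mod 387)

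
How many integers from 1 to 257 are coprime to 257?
256

257 = 257
φ(n) = n × ∏(1 - 1/p) for each prime p dividing n
φ(257) = 257 × (1 - 1/257) = 256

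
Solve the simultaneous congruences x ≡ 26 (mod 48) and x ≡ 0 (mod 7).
266

Using Chinese Remainder Theorem:
M = 48 × 7 = 336
M1 = 7, M2 = 48
y1 = 7^(-1) mod 48 = 7
y2 = 48^(-1) mod 7 = 6
x = (26×7×7 + 0×48×6) mod 336 = 266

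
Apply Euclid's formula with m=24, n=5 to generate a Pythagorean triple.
(551, 240, 601)

Euclid's formula: a = m² - n², b = 2mn, c = m² + n²
m = 24, n = 5
a = 24² - 5² = 576 - 25 = 551
b = 2 × 24 × 5 = 240
c = 24² + 5² = 576 + 25 = 601
Verification: 551² + 240² = 303601 + 57600 = 361201 = 601² ✓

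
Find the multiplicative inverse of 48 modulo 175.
62

gcd(48, 175) = 1, so the inverse exists.
Extended Euclidean algorithm on (175, 48):
175 = 3 × 48 + 31  ⟹  31 = (1)·175 + (-3)·48
48 = 1 × 31 + 17  ⟹  17 = (-1)·175 + (4)·48
31 = 1 × 17 + 14  ⟹  14 = (2)·175 + (-7)·48
17 = 1 × 14 + 3  ⟹  3 = (-3)·175 + (11)·48
14 = 4 × 3 + 2  ⟹  2 = (14)·175 + (-51)·48
3 = 1 × 2 + 1  ⟹  1 = (-17)·175 + (62)·48
So (62)·48 ≡ 1 (mod 175), i.e. 48^(-1) ≡ 62 (mod 175).
Check: 48 × 62 = 2976 ≡ 1 (mod 175)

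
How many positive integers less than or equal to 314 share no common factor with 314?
156

314 = 2 × 157
φ(n) = n × ∏(1 - 1/p) for each prime p dividing n
φ(314) = 314 × (1 - 1/2) × (1 - 1/157) = 156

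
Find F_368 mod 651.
21

Matrix identity: Q^n = [[F_(n+1), F_n], [F_n, F_(n-1)]] with Q = [[1,1],[1,0]].
n = 368 = 101110000₂. Square-and-multiply, entries mod 651:
Q^1 = [[1,1],[1,0]]
Q^2 = (Q^1)² = [[2,1],[1,1]]
Q^5 = (Q^2)²·Q = [[8,5],[5,3]]
Q^11 = (Q^5)²·Q = [[144,89],[89,55]]
Q^23 = (Q^11)²·Q = [[147,13],[13,134]]
Q^46 = (Q^23)² = [[295,398],[398,548]]
Q^92 = (Q^46)² = [[2,249],[249,404]]
Q^184 = (Q^92)² = [[160,189],[189,622]]
Q^368 = (Q^184)² = [[127,21],[21,106]]
F_368 mod 651 = Q^368[0][1] = 21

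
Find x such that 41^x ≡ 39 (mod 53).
9

Baby-step giant-step with step n = ⌈√53⌉ = 8.
Baby steps 41^j mod 53 (j:value) for j=0..7: 0:1, 1:41, 2:38, 3:21, 4:13, 5:3, 6:17, 7:8.
Giant-step multiplier: 41^(-8) ≡ 41^(52-8) = 41^44 ≡ 16 (mod 53).
Giant steps γ_i = 39·16^i mod 53: γ_0=39, γ_1=41 (in table at j=1).
x = i·n + j = 1·8 + 1 = 9.
Check: 41^9 ≡ 39 (mod 53).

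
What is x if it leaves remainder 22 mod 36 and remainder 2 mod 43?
346

Using Chinese Remainder Theorem:
M = 36 × 43 = 1548
M1 = 43, M2 = 36
y1 = 43^(-1) mod 36 = 31
y2 = 36^(-1) mod 43 = 6
x = (22×43×31 + 2×36×6) mod 1548 = 346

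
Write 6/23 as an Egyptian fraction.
1/4 + 1/92

Greedy algorithm:
6/23: ceiling(23/6) = 4, use 1/4
1/92: ceiling(92/1) = 92, use 1/92
Result: 6/23 = 1/4 + 1/92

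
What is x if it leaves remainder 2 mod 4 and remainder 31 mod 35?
66

Using Chinese Remainder Theorem:
M = 4 × 35 = 140
M1 = 35, M2 = 4
y1 = 35^(-1) mod 4 = 3
y2 = 4^(-1) mod 35 = 9
x = (2×35×3 + 31×4×9) mod 140 = 66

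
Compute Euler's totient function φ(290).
112

290 = 2 × 5 × 29
φ(n) = n × ∏(1 - 1/p) for each prime p dividing n
φ(290) = 290 × (1 - 1/2) × (1 - 1/5) × (1 - 1/29) = 112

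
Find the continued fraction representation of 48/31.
[1; 1, 1, 4, 1, 2]

Euclidean algorithm steps:
48 = 1 × 31 + 17
31 = 1 × 17 + 14
17 = 1 × 14 + 3
14 = 4 × 3 + 2
3 = 1 × 2 + 1
2 = 2 × 1 + 0
Continued fraction: [1; 1, 1, 4, 1, 2]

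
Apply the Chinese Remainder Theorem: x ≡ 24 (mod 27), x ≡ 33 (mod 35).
348

Using Chinese Remainder Theorem:
M = 27 × 35 = 945
M1 = 35, M2 = 27
y1 = 35^(-1) mod 27 = 17
y2 = 27^(-1) mod 35 = 13
x = (24×35×17 + 33×27×13) mod 945 = 348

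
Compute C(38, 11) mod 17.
0

Using Lucas' theorem:
Write n=38 and k=11 in base 17:
n in base 17: [2, 4]
k in base 17: [0, 11]
C(38,11) mod 17 = ∏ C(n_i, k_i) mod 17
Digit binomials (mod 17): C(2,0) = 1; C(4,11) = 0 (k_i > n_i)
Product: 1 × 0 = 0 ≡ 0 (mod 17)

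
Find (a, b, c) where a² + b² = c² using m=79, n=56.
(3105, 8848, 9377)

Euclid's formula: a = m² - n², b = 2mn, c = m² + n²
m = 79, n = 56
a = 79² - 56² = 6241 - 3136 = 3105
b = 2 × 79 × 56 = 8848
c = 79² + 56² = 6241 + 3136 = 9377
Verification: 3105² + 8848² = 9641025 + 78287104 = 87928129 = 9377² ✓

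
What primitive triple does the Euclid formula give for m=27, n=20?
(329, 1080, 1129)

Euclid's formula: a = m² - n², b = 2mn, c = m² + n²
m = 27, n = 20
a = 27² - 20² = 729 - 400 = 329
b = 2 × 27 × 20 = 1080
c = 27² + 20² = 729 + 400 = 1129
Verification: 329² + 1080² = 108241 + 1166400 = 1274641 = 1129² ✓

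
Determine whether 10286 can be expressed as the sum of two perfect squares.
Not possible

Factorization: 10286 = 2 × 37 × 139
By Fermat: n is sum of two squares iff every prime p ≡ 3 (mod 4) appears to even power.
Prime(s) ≡ 3 (mod 4) with odd exponent: [(139, 1)]
Therefore 10286 cannot be expressed as a² + b².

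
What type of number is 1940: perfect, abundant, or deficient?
abundant

Proper divisors of 1940: sum = 1 + 2 + 4 + 5 + 10 + 20 + 97 + 194 + 388 + 485 + 970 = 2176
Since 2176 > 1940, 1940 is abundant.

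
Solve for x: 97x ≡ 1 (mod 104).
89

gcd(97, 104) = 1, so the inverse exists.
Extended Euclidean algorithm on (104, 97):
104 = 1 × 97 + 7  ⟹  7 = (1)·104 + (-1)·97
97 = 13 × 7 + 6  ⟹  6 = (-13)·104 + (14)·97
7 = 1 × 6 + 1  ⟹  1 = (14)·104 + (-15)·97
So (-15)·97 ≡ 1 (mod 104), i.e. 97^(-1) ≡ -15 ≡ 89 (mod 104).
Check: 97 × 89 = 8633 ≡ 1 (mod 104)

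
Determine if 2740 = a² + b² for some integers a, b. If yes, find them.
6² + 52² (a=6, b=52)

Factorization: 2740 = 2^2 × 5 × 137
By Fermat: n is sum of two squares iff every prime p ≡ 3 (mod 4) appears to even power.
All primes ≡ 3 (mod 4) appear to even power.
Search a = 0, 1, 2, … for 2740 - a² a perfect square: first hit at a = 6: 2740 - 36 = 2704 = 52².
2740 = 6² + 52² = 36 + 2704 ✓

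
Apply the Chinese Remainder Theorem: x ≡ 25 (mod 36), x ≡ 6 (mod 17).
601

Using Chinese Remainder Theorem:
M = 36 × 17 = 612
M1 = 17, M2 = 36
y1 = 17^(-1) mod 36 = 17
y2 = 36^(-1) mod 17 = 9
x = (25×17×17 + 6×36×9) mod 612 = 601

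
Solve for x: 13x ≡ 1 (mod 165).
127

gcd(13, 165) = 1, so the inverse exists.
Extended Euclidean algorithm on (165, 13):
165 = 12 × 13 + 9  ⟹  9 = (1)·165 + (-12)·13
13 = 1 × 9 + 4  ⟹  4 = (-1)·165 + (13)·13
9 = 2 × 4 + 1  ⟹  1 = (3)·165 + (-38)·13
So (-38)·13 ≡ 1 (mod 165), i.e. 13^(-1) ≡ -38 ≡ 127 (mod 165).
Check: 13 × 127 = 1651 ≡ 1 (mod 165)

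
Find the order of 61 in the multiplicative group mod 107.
53

107 is prime, so ord(61) divides φ(107) = 106.
Divisors of 106: 1, 2, 53, 106.
Repeated squaring: 61^1 ≡ 61, 61^2 ≡ 83, 61^4 ≡ 41, 61^8 ≡ 76, 61^16 ≡ 105, 61^32 ≡ 4, 61^64 ≡ 16 (mod 107).
Test 61^d mod 107 for each divisor d in increasing order:
61^1 ≡ 61
61^2 ≡ 83
61^53 = 61^32·61^16·61^4·61^1 ≡ 1  ← first divisor giving 1
The order is 53.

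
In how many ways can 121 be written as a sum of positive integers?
2056148051

p(n) counts ways to write n as a sum of positive integers (order ignored).
Euler's pentagonal recurrence: p(k) = p(k-1) + p(k-2) - p(k-5) - p(k-7) + p(k-12) + p(k-15) - ... (offsets j(3j∓1)/2, signs ++--, p(0)=1, p(<0)=0).
DP table for k = 0..120: p(0)=1, p(1)=1, p(2)=2, p(3)=3, p(4)=5, p(5)=7, p(6)=11, p(7)=15, p(8)=22, p(9)=30, p(10)=42, p(11)=56, p(12)=77, p(13)=101, p(14)=135, p(15)=176, p(16)=231, p(17)=297, p(18)=385, p(19)=490, p(20)=627, p(21)=792, p(22)=1002, p(23)=1255, p(24)=1575, p(25)=1958, p(26)=2436, p(27)=3010, p(28)=3718, p(29)=4565, p(30)=5604, p(31)=6842, p(32)=8349, p(33)=10143, p(34)=12310, p(35)=14883, p(36)=17977, p(37)=21637, p(38)=26015, p(39)=31185, p(40)=37338, p(41)=44583, p(42)=53174, p(43)=63261, p(44)=75175, p(45)=89134, p(46)=105558, p(47)=124754, p(48)=147273, p(49)=173525, p(50)=204226, p(51)=239943, p(52)=281589, p(53)=329931, p(54)=386155, p(55)=451276, p(56)=526823, p(57)=614154, p(58)=715220, p(59)=831820, p(60)=966467, p(61)=1121505, p(62)=1300156, p(63)=1505499, p(64)=1741630, p(65)=2012558, p(66)=2323520, p(67)=2679689, p(68)=3087735, p(69)=3554345, p(70)=4087968, p(71)=4697205, p(72)=5392783, p(73)=6185689, p(74)=7089500, p(75)=8118264, p(76)=9289091, p(77)=10619863, p(78)=12132164, p(79)=13848650, p(80)=15796476, p(81)=18004327, p(82)=20506255, p(83)=23338469, p(84)=26543660, p(85)=30167357, p(86)=34262962, p(87)=38887673, p(88)=44108109, p(89)=49995925, p(90)=56634173, p(91)=64112359, p(92)=72533807, p(93)=82010177, p(94)=92669720, p(95)=104651419, p(96)=118114304, p(97)=133230930, p(98)=150198136, p(99)=169229875, p(100)=190569292, p(101)=214481126, p(102)=241265379, p(103)=271248950, p(104)=304801365, p(105)=342325709, p(106)=384276336, p(107)=431149389, p(108)=483502844, p(109)=541946240, p(110)=607163746, p(111)=679903203, p(112)=761002156, p(113)=851376628, p(114)=952050665, p(115)=1064144451, p(116)=1188908248, p(117)=1327710076, p(118)=1482074143, p(119)=1653668665, p(120)=1844349560.
Final step: p(121) = p(120) + p(119) - p(116) - p(114) + p(109) + p(106) - p(99) - p(95) + p(86) + p(81) - p(70) - p(64) + p(51) + p(44) - p(29) - p(21) + p(4)
= 1844349560 + 1653668665 - 1188908248 - 952050665 + 541946240 + 384276336 - 169229875 - 104651419 + 34262962 + 18004327 - 4087968 - 1741630 + 239943 + 75175 - 4565 - 792 + 5
= 2056148051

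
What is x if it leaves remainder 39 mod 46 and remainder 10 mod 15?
85

Using Chinese Remainder Theorem:
M = 46 × 15 = 690
M1 = 15, M2 = 46
y1 = 15^(-1) mod 46 = 43
y2 = 46^(-1) mod 15 = 1
x = (39×15×43 + 10×46×1) mod 690 = 85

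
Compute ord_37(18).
36

37 is prime, so ord(18) divides φ(37) = 36.
Divisors of 36: 1, 2, 3, 4, 6, 9, 12, 18, 36.
Repeated squaring: 18^1 ≡ 18, 18^2 ≡ 28, 18^4 ≡ 7, 18^8 ≡ 12, 18^16 ≡ 33, 18^32 ≡ 16 (mod 37).
Test 18^d mod 37 for each divisor d in increasing order:
18^1 ≡ 18
18^2 ≡ 28
18^3 = 18^2·18^1 ≡ 23
18^4 ≡ 7
18^6 = 18^4·18^2 ≡ 11
18^9 = 18^8·18^1 ≡ 31
18^12 = 18^8·18^4 ≡ 10
18^18 = 18^16·18^2 ≡ 36
18^36 = 18^32·18^4 ≡ 1  ← first divisor giving 1
The order is 36.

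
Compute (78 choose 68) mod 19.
0

Using Lucas' theorem:
Write n=78 and k=68 in base 19:
n in base 19: [4, 2]
k in base 19: [3, 11]
C(78,68) mod 19 = ∏ C(n_i, k_i) mod 19
Digit binomials (mod 19): C(4,3) = 4; C(2,11) = 0 (k_i > n_i)
Product: 4 × 0 = 0 ≡ 0 (mod 19)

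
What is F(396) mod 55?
52

Matrix identity: Q^n = [[F_(n+1), F_n], [F_n, F_(n-1)]] with Q = [[1,1],[1,0]].
n = 396 = 110001100₂. Square-and-multiply, entries mod 55:
Q^1 = [[1,1],[1,0]]
Q^3 = (Q^1)²·Q = [[3,2],[2,1]]
Q^6 = (Q^3)² = [[13,8],[8,5]]
Q^12 = (Q^6)² = [[13,34],[34,34]]
Q^24 = (Q^12)² = [[5,3],[3,2]]
Q^49 = (Q^24)²·Q = [[0,34],[34,21]]
Q^99 = (Q^49)²·Q = [[0,1],[1,54]]
Q^198 = (Q^99)² = [[1,54],[54,2]]
Q^396 = (Q^198)² = [[2,52],[52,5]]
F_396 mod 55 = Q^396[0][1] = 52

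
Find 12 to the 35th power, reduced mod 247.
103

Repeated squaring. Binary of 35 = 100011.
12^1 ≡ 12 (mod 247); 12^2 ≡ 144 (mod 247); 12^4 ≡ 235 (mod 247); 12^8 ≡ 144 (mod 247); 12^16 ≡ 235 (mod 247); 12^32 ≡ 144 (mod 247)
12^35 = 12^1 × 12^2 × 12^32 ≡ 103 (mod 247)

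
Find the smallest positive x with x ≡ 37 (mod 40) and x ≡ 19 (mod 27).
397

Using Chinese Remainder Theorem:
M = 40 × 27 = 1080
M1 = 27, M2 = 40
y1 = 27^(-1) mod 40 = 3
y2 = 40^(-1) mod 27 = 25
x = (37×27×3 + 19×40×25) mod 1080 = 397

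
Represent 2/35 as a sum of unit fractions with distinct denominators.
1/18 + 1/630

Greedy algorithm:
2/35: ceiling(35/2) = 18, use 1/18
1/630: ceiling(630/1) = 630, use 1/630
Result: 2/35 = 1/18 + 1/630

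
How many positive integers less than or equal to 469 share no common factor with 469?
396

469 = 7 × 67
φ(n) = n × ∏(1 - 1/p) for each prime p dividing n
φ(469) = 469 × (1 - 1/7) × (1 - 1/67) = 396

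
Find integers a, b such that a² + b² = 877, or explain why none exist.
6² + 29² (a=6, b=29)

Factorization: 877 = 877
By Fermat: n is sum of two squares iff every prime p ≡ 3 (mod 4) appears to even power.
All primes ≡ 3 (mod 4) appear to even power.
Search a = 0, 1, 2, … for 877 - a² a perfect square: first hit at a = 6: 877 - 36 = 841 = 29².
877 = 6² + 29² = 36 + 841 ✓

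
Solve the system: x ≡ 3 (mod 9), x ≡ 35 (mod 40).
75

Using Chinese Remainder Theorem:
M = 9 × 40 = 360
M1 = 40, M2 = 9
y1 = 40^(-1) mod 9 = 7
y2 = 9^(-1) mod 40 = 9
x = (3×40×7 + 35×9×9) mod 360 = 75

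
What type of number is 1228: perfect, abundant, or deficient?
deficient

Proper divisors of 1228: sum = 1 + 2 + 4 + 307 + 614 = 928
Since 928 < 1228, 1228 is deficient.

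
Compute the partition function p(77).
10619863

p(n) counts ways to write n as a sum of positive integers (order ignored).
Euler's pentagonal recurrence: p(k) = p(k-1) + p(k-2) - p(k-5) - p(k-7) + p(k-12) + p(k-15) - ... (offsets j(3j∓1)/2, signs ++--, p(0)=1, p(<0)=0).
DP table for k = 0..76: p(0)=1, p(1)=1, p(2)=2, p(3)=3, p(4)=5, p(5)=7, p(6)=11, p(7)=15, p(8)=22, p(9)=30, p(10)=42, p(11)=56, p(12)=77, p(13)=101, p(14)=135, p(15)=176, p(16)=231, p(17)=297, p(18)=385, p(19)=490, p(20)=627, p(21)=792, p(22)=1002, p(23)=1255, p(24)=1575, p(25)=1958, p(26)=2436, p(27)=3010, p(28)=3718, p(29)=4565, p(30)=5604, p(31)=6842, p(32)=8349, p(33)=10143, p(34)=12310, p(35)=14883, p(36)=17977, p(37)=21637, p(38)=26015, p(39)=31185, p(40)=37338, p(41)=44583, p(42)=53174, p(43)=63261, p(44)=75175, p(45)=89134, p(46)=105558, p(47)=124754, p(48)=147273, p(49)=173525, p(50)=204226, p(51)=239943, p(52)=281589, p(53)=329931, p(54)=386155, p(55)=451276, p(56)=526823, p(57)=614154, p(58)=715220, p(59)=831820, p(60)=966467, p(61)=1121505, p(62)=1300156, p(63)=1505499, p(64)=1741630, p(65)=2012558, p(66)=2323520, p(67)=2679689, p(68)=3087735, p(69)=3554345, p(70)=4087968, p(71)=4697205, p(72)=5392783, p(73)=6185689, p(74)=7089500, p(75)=8118264, p(76)=9289091.
Final step: p(77) = p(76) + p(75) - p(72) - p(70) + p(65) + p(62) - p(55) - p(51) + p(42) + p(37) - p(26) - p(20) + p(7) + p(0)
= 9289091 + 8118264 - 5392783 - 4087968 + 2012558 + 1300156 - 451276 - 239943 + 53174 + 21637 - 2436 - 627 + 15 + 1
= 10619863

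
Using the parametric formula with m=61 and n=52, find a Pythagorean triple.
(1017, 6344, 6425)

Euclid's formula: a = m² - n², b = 2mn, c = m² + n²
m = 61, n = 52
a = 61² - 52² = 3721 - 2704 = 1017
b = 2 × 61 × 52 = 6344
c = 61² + 52² = 3721 + 2704 = 6425
Verification: 1017² + 6344² = 1034289 + 40246336 = 41280625 = 6425² ✓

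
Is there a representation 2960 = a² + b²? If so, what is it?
16² + 52² (a=16, b=52)

Factorization: 2960 = 2^4 × 5 × 37
By Fermat: n is sum of two squares iff every prime p ≡ 3 (mod 4) appears to even power.
All primes ≡ 3 (mod 4) appear to even power.
Search a = 0, 1, 2, … for 2960 - a² a perfect square: first hit at a = 16: 2960 - 256 = 2704 = 52².
2960 = 16² + 52² = 256 + 2704 ✓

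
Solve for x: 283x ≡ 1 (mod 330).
7

gcd(283, 330) = 1, so the inverse exists.
Extended Euclidean algorithm on (330, 283):
330 = 1 × 283 + 47  ⟹  47 = (1)·330 + (-1)·283
283 = 6 × 47 + 1  ⟹  1 = (-6)·330 + (7)·283
So (7)·283 ≡ 1 (mod 330), i.e. 283^(-1) ≡ 7 (mod 330).
Check: 283 × 7 = 1981 ≡ 1 (mod 330)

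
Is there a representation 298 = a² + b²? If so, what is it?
3² + 17² (a=3, b=17)

Factorization: 298 = 2 × 149
By Fermat: n is sum of two squares iff every prime p ≡ 3 (mod 4) appears to even power.
All primes ≡ 3 (mod 4) appear to even power.
Search a = 0, 1, 2, … for 298 - a² a perfect square: first hit at a = 3: 298 - 9 = 289 = 17².
298 = 3² + 17² = 9 + 289 ✓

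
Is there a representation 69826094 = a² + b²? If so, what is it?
Not possible

Factorization: 69826094 = 2 × 13 × 139^3
By Fermat: n is sum of two squares iff every prime p ≡ 3 (mod 4) appears to even power.
Prime(s) ≡ 3 (mod 4) with odd exponent: [(139, 3)]
Therefore 69826094 cannot be expressed as a² + b².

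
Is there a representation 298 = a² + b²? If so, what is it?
3² + 17² (a=3, b=17)

Factorization: 298 = 2 × 149
By Fermat: n is sum of two squares iff every prime p ≡ 3 (mod 4) appears to even power.
All primes ≡ 3 (mod 4) appear to even power.
Search a = 0, 1, 2, … for 298 - a² a perfect square: first hit at a = 3: 298 - 9 = 289 = 17².
298 = 3² + 17² = 9 + 289 ✓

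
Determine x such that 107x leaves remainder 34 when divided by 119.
x ≡ 17 (mod 119)

gcd(107, 119) = 1, which divides 34, so solutions exist.
Find 107^(-1) mod 119 by the extended Euclidean algorithm:
119 = 1 × 107 + 12  ⟹  12 = (1)·119 + (-1)·107
107 = 8 × 12 + 11  ⟹  11 = (-8)·119 + (9)·107
12 = 1 × 11 + 1  ⟹  1 = (9)·119 + (-10)·107
So (-10)·107 ≡ 1 (mod 119), i.e. 107^(-1) ≡ -10 ≡ 109 (mod 119).
x ≡ 109 × 34 = 3706 ≡ 17 (mod 119).
Check: 107 × 17 = 1819 ≡ 34 (mod 119).
Unique solution: x ≡ 17 (mod 119)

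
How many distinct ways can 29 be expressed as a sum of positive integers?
4565

p(n) counts ways to write n as a sum of positive integers (order ignored).
Euler's pentagonal recurrence: p(k) = p(k-1) + p(k-2) - p(k-5) - p(k-7) + p(k-12) + p(k-15) - ... (offsets j(3j∓1)/2, signs ++--, p(0)=1, p(<0)=0).
DP table for k = 0..28: p(0)=1, p(1)=1, p(2)=2, p(3)=3, p(4)=5, p(5)=7, p(6)=11, p(7)=15, p(8)=22, p(9)=30, p(10)=42, p(11)=56, p(12)=77, p(13)=101, p(14)=135, p(15)=176, p(16)=231, p(17)=297, p(18)=385, p(19)=490, p(20)=627, p(21)=792, p(22)=1002, p(23)=1255, p(24)=1575, p(25)=1958, p(26)=2436, p(27)=3010, p(28)=3718.
Final step: p(29) = p(28) + p(27) - p(24) - p(22) + p(17) + p(14) - p(7) - p(3)
= 3718 + 3010 - 1575 - 1002 + 297 + 135 - 15 - 3
= 4565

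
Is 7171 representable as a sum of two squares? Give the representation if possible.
Not possible

Factorization: 7171 = 71 × 101
By Fermat: n is sum of two squares iff every prime p ≡ 3 (mod 4) appears to even power.
Prime(s) ≡ 3 (mod 4) with odd exponent: [(71, 1)]
Therefore 7171 cannot be expressed as a² + b².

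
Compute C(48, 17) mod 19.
0

Using Lucas' theorem:
Write n=48 and k=17 in base 19:
n in base 19: [2, 10]
k in base 19: [0, 17]
C(48,17) mod 19 = ∏ C(n_i, k_i) mod 19
Digit binomials (mod 19): C(2,0) = 1; C(10,17) = 0 (k_i > n_i)
Product: 1 × 0 = 0 ≡ 0 (mod 19)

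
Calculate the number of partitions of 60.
966467

p(n) counts ways to write n as a sum of positive integers (order ignored).
Euler's pentagonal recurrence: p(k) = p(k-1) + p(k-2) - p(k-5) - p(k-7) + p(k-12) + p(k-15) - ... (offsets j(3j∓1)/2, signs ++--, p(0)=1, p(<0)=0).
DP table for k = 0..59: p(0)=1, p(1)=1, p(2)=2, p(3)=3, p(4)=5, p(5)=7, p(6)=11, p(7)=15, p(8)=22, p(9)=30, p(10)=42, p(11)=56, p(12)=77, p(13)=101, p(14)=135, p(15)=176, p(16)=231, p(17)=297, p(18)=385, p(19)=490, p(20)=627, p(21)=792, p(22)=1002, p(23)=1255, p(24)=1575, p(25)=1958, p(26)=2436, p(27)=3010, p(28)=3718, p(29)=4565, p(30)=5604, p(31)=6842, p(32)=8349, p(33)=10143, p(34)=12310, p(35)=14883, p(36)=17977, p(37)=21637, p(38)=26015, p(39)=31185, p(40)=37338, p(41)=44583, p(42)=53174, p(43)=63261, p(44)=75175, p(45)=89134, p(46)=105558, p(47)=124754, p(48)=147273, p(49)=173525, p(50)=204226, p(51)=239943, p(52)=281589, p(53)=329931, p(54)=386155, p(55)=451276, p(56)=526823, p(57)=614154, p(58)=715220, p(59)=831820.
Final step: p(60) = p(59) + p(58) - p(55) - p(53) + p(48) + p(45) - p(38) - p(34) + p(25) + p(20) - p(9) - p(3)
= 831820 + 715220 - 451276 - 329931 + 147273 + 89134 - 26015 - 12310 + 1958 + 627 - 30 - 3
= 966467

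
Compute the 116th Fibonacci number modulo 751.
284

Matrix identity: Q^n = [[F_(n+1), F_n], [F_n, F_(n-1)]] with Q = [[1,1],[1,0]].
n = 116 = 1110100₂. Square-and-multiply, entries mod 751:
Q^1 = [[1,1],[1,0]]
Q^3 = (Q^1)²·Q = [[3,2],[2,1]]
Q^7 = (Q^3)²·Q = [[21,13],[13,8]]
Q^14 = (Q^7)² = [[610,377],[377,233]]
Q^29 = (Q^14)²·Q = [[683,545],[545,138]]
Q^58 = (Q^29)² = [[498,600],[600,649]]
Q^116 = (Q^58)² = [[445,284],[284,161]]
F_116 mod 751 = Q^116[0][1] = 284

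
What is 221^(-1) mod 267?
29

gcd(221, 267) = 1, so the inverse exists.
Extended Euclidean algorithm on (267, 221):
267 = 1 × 221 + 46  ⟹  46 = (1)·267 + (-1)·221
221 = 4 × 46 + 37  ⟹  37 = (-4)·267 + (5)·221
46 = 1 × 37 + 9  ⟹  9 = (5)·267 + (-6)·221
37 = 4 × 9 + 1  ⟹  1 = (-24)·267 + (29)·221
So (29)·221 ≡ 1 (mod 267), i.e. 221^(-1) ≡ 29 (mod 267).
Check: 221 × 29 = 6409 ≡ 1 (mod 267)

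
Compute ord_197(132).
49

197 is prime, so ord(132) divides φ(197) = 196.
Divisors of 196: 1, 2, 4, 7, 14, 28, 49, 98, 196.
Repeated squaring: 132^1 ≡ 132, 132^2 ≡ 88, 132^4 ≡ 61, 132^8 ≡ 175, 132^16 ≡ 90, 132^32 ≡ 23, 132^64 ≡ 135, 132^128 ≡ 101 (mod 197).
Test 132^d mod 197 for each divisor d in increasing order:
132^1 ≡ 132
132^2 ≡ 88
132^4 ≡ 61
132^7 = 132^4·132^2·132^1 ≡ 164
132^14 = 132^8·132^4·132^2 ≡ 104
132^28 = 132^16·132^8·132^4 ≡ 178
132^49 = 132^32·132^16·132^1 ≡ 1  ← first divisor giving 1
The order is 49.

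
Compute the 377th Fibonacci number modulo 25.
7

Matrix identity: Q^n = [[F_(n+1), F_n], [F_n, F_(n-1)]] with Q = [[1,1],[1,0]].
n = 377 = 101111001₂. Square-and-multiply, entries mod 25:
Q^1 = [[1,1],[1,0]]
Q^2 = (Q^1)² = [[2,1],[1,1]]
Q^5 = (Q^2)²·Q = [[8,5],[5,3]]
Q^11 = (Q^5)²·Q = [[19,14],[14,5]]
Q^23 = (Q^11)²·Q = [[18,7],[7,11]]
Q^47 = (Q^23)²·Q = [[1,23],[23,3]]
Q^94 = (Q^47)² = [[5,17],[17,13]]
Q^188 = (Q^94)² = [[14,6],[6,8]]
Q^377 = (Q^188)²·Q = [[14,7],[7,7]]
F_377 mod 25 = Q^377[0][1] = 7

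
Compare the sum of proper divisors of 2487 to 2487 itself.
deficient

Proper divisors of 2487: sum = 1 + 3 + 829 = 833
Since 833 < 2487, 2487 is deficient.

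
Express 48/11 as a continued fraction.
[4; 2, 1, 3]

Euclidean algorithm steps:
48 = 4 × 11 + 4
11 = 2 × 4 + 3
4 = 1 × 3 + 1
3 = 3 × 1 + 0
Continued fraction: [4; 2, 1, 3]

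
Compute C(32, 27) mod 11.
10

Using Lucas' theorem:
Write n=32 and k=27 in base 11:
n in base 11: [2, 10]
k in base 11: [2, 5]
C(32,27) mod 11 = ∏ C(n_i, k_i) mod 11
Digit binomials (mod 11): C(2,2) = 1; C(10,5) = 252 ≡ 10
Product: 1 × 10 = 10 ≡ 10 (mod 11)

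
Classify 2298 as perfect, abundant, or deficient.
abundant

Proper divisors of 2298: sum = 1 + 2 + 3 + 6 + 383 + 766 + 1149 = 2310
Since 2310 > 2298, 2298 is abundant.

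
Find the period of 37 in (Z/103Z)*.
34

103 is prime, so ord(37) divides φ(103) = 102.
Divisors of 102: 1, 2, 3, 6, 17, 34, 51, 102.
Repeated squaring: 37^1 ≡ 37, 37^2 ≡ 30, 37^4 ≡ 76, 37^8 ≡ 8, 37^16 ≡ 64, 37^32 ≡ 79, 37^64 ≡ 61 (mod 103).
Test 37^d mod 103 for each divisor d in increasing order:
37^1 ≡ 37
37^2 ≡ 30
37^3 = 37^2·37^1 ≡ 80
37^6 = 37^4·37^2 ≡ 14
37^17 = 37^16·37^1 ≡ 102
37^34 = 37^32·37^2 ≡ 1  ← first divisor giving 1
The order is 34.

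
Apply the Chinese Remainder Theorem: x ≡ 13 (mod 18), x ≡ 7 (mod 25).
157

Using Chinese Remainder Theorem:
M = 18 × 25 = 450
M1 = 25, M2 = 18
y1 = 25^(-1) mod 18 = 13
y2 = 18^(-1) mod 25 = 7
x = (13×25×13 + 7×18×7) mod 450 = 157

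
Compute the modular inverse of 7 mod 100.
43

gcd(7, 100) = 1, so the inverse exists.
Extended Euclidean algorithm on (100, 7):
100 = 14 × 7 + 2  ⟹  2 = (1)·100 + (-14)·7
7 = 3 × 2 + 1  ⟹  1 = (-3)·100 + (43)·7
So (43)·7 ≡ 1 (mod 100), i.e. 7^(-1) ≡ 43 (mod 100).
Check: 7 × 43 = 301 ≡ 1 (mod 100)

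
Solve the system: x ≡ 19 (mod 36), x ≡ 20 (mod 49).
559

Using Chinese Remainder Theorem:
M = 36 × 49 = 1764
M1 = 49, M2 = 36
y1 = 49^(-1) mod 36 = 25
y2 = 36^(-1) mod 49 = 15
x = (19×49×25 + 20×36×15) mod 1764 = 559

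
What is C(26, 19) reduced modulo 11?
0

Using Lucas' theorem:
Write n=26 and k=19 in base 11:
n in base 11: [2, 4]
k in base 11: [1, 8]
C(26,19) mod 11 = ∏ C(n_i, k_i) mod 11
Digit binomials (mod 11): C(2,1) = 2; C(4,8) = 0 (k_i > n_i)
Product: 2 × 0 = 0 ≡ 0 (mod 11)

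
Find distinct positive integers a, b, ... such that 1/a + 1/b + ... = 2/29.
1/15 + 1/435

Greedy algorithm:
2/29: ceiling(29/2) = 15, use 1/15
1/435: ceiling(435/1) = 435, use 1/435
Result: 2/29 = 1/15 + 1/435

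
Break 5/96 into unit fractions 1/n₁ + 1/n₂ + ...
1/20 + 1/480

Greedy algorithm:
5/96: ceiling(96/5) = 20, use 1/20
1/480: ceiling(480/1) = 480, use 1/480
Result: 5/96 = 1/20 + 1/480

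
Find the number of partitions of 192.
1987276856363

p(n) counts ways to write n as a sum of positive integers (order ignored).
Euler's pentagonal recurrence: p(k) = p(k-1) + p(k-2) - p(k-5) - p(k-7) + p(k-12) + p(k-15) - ... (offsets j(3j∓1)/2, signs ++--, p(0)=1, p(<0)=0).
DP table for k = 0..191: p(0)=1, p(1)=1, p(2)=2, p(3)=3, p(4)=5, p(5)=7, p(6)=11, p(7)=15, p(8)=22, p(9)=30, p(10)=42, p(11)=56, p(12)=77, p(13)=101, p(14)=135, p(15)=176, p(16)=231, p(17)=297, p(18)=385, p(19)=490, p(20)=627, p(21)=792, p(22)=1002, p(23)=1255, p(24)=1575, p(25)=1958, p(26)=2436, p(27)=3010, p(28)=3718, p(29)=4565, p(30)=5604, p(31)=6842, p(32)=8349, p(33)=10143, p(34)=12310, p(35)=14883, p(36)=17977, p(37)=21637, p(38)=26015, p(39)=31185, p(40)=37338, p(41)=44583, p(42)=53174, p(43)=63261, p(44)=75175, p(45)=89134, p(46)=105558, p(47)=124754, p(48)=147273, p(49)=173525, p(50)=204226, p(51)=239943, p(52)=281589, p(53)=329931, p(54)=386155, p(55)=451276, p(56)=526823, p(57)=614154, p(58)=715220, p(59)=831820, p(60)=966467, p(61)=1121505, p(62)=1300156, p(63)=1505499, p(64)=1741630, p(65)=2012558, p(66)=2323520, p(67)=2679689, p(68)=3087735, p(69)=3554345, p(70)=4087968, p(71)=4697205, p(72)=5392783, p(73)=6185689, p(74)=7089500, p(75)=8118264, p(76)=9289091, p(77)=10619863, p(78)=12132164, p(79)=13848650, p(80)=15796476, p(81)=18004327, p(82)=20506255, p(83)=23338469, p(84)=26543660, p(85)=30167357, p(86)=34262962, p(87)=38887673, p(88)=44108109, p(89)=49995925, p(90)=56634173, p(91)=64112359, p(92)=72533807, p(93)=82010177, p(94)=92669720, p(95)=104651419, p(96)=118114304, p(97)=133230930, p(98)=150198136, p(99)=169229875, p(100)=190569292, p(101)=214481126, p(102)=241265379, p(103)=271248950, p(104)=304801365, p(105)=342325709, p(106)=384276336, p(107)=431149389, p(108)=483502844, p(109)=541946240, p(110)=607163746, p(111)=679903203, p(112)=761002156, p(113)=851376628, p(114)=952050665, p(115)=1064144451, p(116)=1188908248, p(117)=1327710076, p(118)=1482074143, p(119)=1653668665, p(120)=1844349560, p(121)=2056148051, p(122)=2291320912, p(123)=2552338241, p(124)=2841940500, p(125)=3163127352, p(126)=3519222692, p(127)=3913864295, p(128)=4351078600, p(129)=4835271870, p(130)=5371315400, p(131)=5964539504, p(132)=6620830889, p(133)=7346629512, p(134)=8149040695, p(135)=9035836076, p(136)=10015581680, p(137)=11097645016, p(138)=12292341831, p(139)=13610949895, p(140)=15065878135, p(141)=16670689208, p(142)=18440293320, p(143)=20390982757, p(144)=22540654445, p(145)=24908858009, p(146)=27517052599, p(147)=30388671978, p(148)=33549419497, p(149)=37027355200, p(150)=40853235313, p(151)=45060624582, p(152)=49686288421, p(153)=54770336324, p(154)=60356673280, p(155)=66493182097, p(156)=73232243759, p(157)=80630964769, p(158)=88751778802, p(159)=97662728555, p(160)=107438159466, p(161)=118159068427, p(162)=129913904637, p(163)=142798995930, p(164)=156919475295, p(165)=172389800255, p(166)=189334822579, p(167)=207890420102, p(168)=228204732751, p(169)=250438925115, p(170)=274768617130, p(171)=301384802048, p(172)=330495499613, p(173)=362326859895, p(174)=397125074750, p(175)=435157697830, p(176)=476715857290, p(177)=522115831195, p(178)=571701605655, p(179)=625846753120, p(180)=684957390936, p(181)=749474411781, p(182)=819876908323, p(183)=896684817527, p(184)=980462880430, p(185)=1071823774337, p(186)=1171432692373, p(187)=1280011042268, p(188)=1398341745571, p(189)=1527273599625, p(190)=1667727404093, p(191)=1820701100652.
Final step: p(192) = p(191) + p(190) - p(187) - p(185) + p(180) + p(177) - p(170) - p(166) + p(157) + p(152) - p(141) - p(135) + p(122) + p(115) - p(100) - p(92) + p(75) + p(66) - p(47) - p(37) + p(16) + p(5)
= 1820701100652 + 1667727404093 - 1280011042268 - 1071823774337 + 684957390936 + 522115831195 - 274768617130 - 189334822579 + 80630964769 + 49686288421 - 16670689208 - 9035836076 + 2291320912 + 1064144451 - 190569292 - 72533807 + 8118264 + 2323520 - 124754 - 21637 + 231 + 7
= 1987276856363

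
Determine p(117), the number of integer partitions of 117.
1327710076

p(n) counts ways to write n as a sum of positive integers (order ignored).
Euler's pentagonal recurrence: p(k) = p(k-1) + p(k-2) - p(k-5) - p(k-7) + p(k-12) + p(k-15) - ... (offsets j(3j∓1)/2, signs ++--, p(0)=1, p(<0)=0).
DP table for k = 0..116: p(0)=1, p(1)=1, p(2)=2, p(3)=3, p(4)=5, p(5)=7, p(6)=11, p(7)=15, p(8)=22, p(9)=30, p(10)=42, p(11)=56, p(12)=77, p(13)=101, p(14)=135, p(15)=176, p(16)=231, p(17)=297, p(18)=385, p(19)=490, p(20)=627, p(21)=792, p(22)=1002, p(23)=1255, p(24)=1575, p(25)=1958, p(26)=2436, p(27)=3010, p(28)=3718, p(29)=4565, p(30)=5604, p(31)=6842, p(32)=8349, p(33)=10143, p(34)=12310, p(35)=14883, p(36)=17977, p(37)=21637, p(38)=26015, p(39)=31185, p(40)=37338, p(41)=44583, p(42)=53174, p(43)=63261, p(44)=75175, p(45)=89134, p(46)=105558, p(47)=124754, p(48)=147273, p(49)=173525, p(50)=204226, p(51)=239943, p(52)=281589, p(53)=329931, p(54)=386155, p(55)=451276, p(56)=526823, p(57)=614154, p(58)=715220, p(59)=831820, p(60)=966467, p(61)=1121505, p(62)=1300156, p(63)=1505499, p(64)=1741630, p(65)=2012558, p(66)=2323520, p(67)=2679689, p(68)=3087735, p(69)=3554345, p(70)=4087968, p(71)=4697205, p(72)=5392783, p(73)=6185689, p(74)=7089500, p(75)=8118264, p(76)=9289091, p(77)=10619863, p(78)=12132164, p(79)=13848650, p(80)=15796476, p(81)=18004327, p(82)=20506255, p(83)=23338469, p(84)=26543660, p(85)=30167357, p(86)=34262962, p(87)=38887673, p(88)=44108109, p(89)=49995925, p(90)=56634173, p(91)=64112359, p(92)=72533807, p(93)=82010177, p(94)=92669720, p(95)=104651419, p(96)=118114304, p(97)=133230930, p(98)=150198136, p(99)=169229875, p(100)=190569292, p(101)=214481126, p(102)=241265379, p(103)=271248950, p(104)=304801365, p(105)=342325709, p(106)=384276336, p(107)=431149389, p(108)=483502844, p(109)=541946240, p(110)=607163746, p(111)=679903203, p(112)=761002156, p(113)=851376628, p(114)=952050665, p(115)=1064144451, p(116)=1188908248.
Final step: p(117) = p(116) + p(115) - p(112) - p(110) + p(105) + p(102) - p(95) - p(91) + p(82) + p(77) - p(66) - p(60) + p(47) + p(40) - p(25) - p(17) + p(0)
= 1188908248 + 1064144451 - 761002156 - 607163746 + 342325709 + 241265379 - 104651419 - 64112359 + 20506255 + 10619863 - 2323520 - 966467 + 124754 + 37338 - 1958 - 297 + 1
= 1327710076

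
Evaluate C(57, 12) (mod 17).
0

Using Lucas' theorem:
Write n=57 and k=12 in base 17:
n in base 17: [3, 6]
k in base 17: [0, 12]
C(57,12) mod 17 = ∏ C(n_i, k_i) mod 17
Digit binomials (mod 17): C(3,0) = 1; C(6,12) = 0 (k_i > n_i)
Product: 1 × 0 = 0 ≡ 0 (mod 17)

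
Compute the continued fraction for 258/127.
[2; 31, 1, 3]

Euclidean algorithm steps:
258 = 2 × 127 + 4
127 = 31 × 4 + 3
4 = 1 × 3 + 1
3 = 3 × 1 + 0
Continued fraction: [2; 31, 1, 3]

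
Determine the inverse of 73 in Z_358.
103

gcd(73, 358) = 1, so the inverse exists.
Extended Euclidean algorithm on (358, 73):
358 = 4 × 73 + 66  ⟹  66 = (1)·358 + (-4)·73
73 = 1 × 66 + 7  ⟹  7 = (-1)·358 + (5)·73
66 = 9 × 7 + 3  ⟹  3 = (10)·358 + (-49)·73
7 = 2 × 3 + 1  ⟹  1 = (-21)·358 + (103)·73
So (103)·73 ≡ 1 (mod 358), i.e. 73^(-1) ≡ 103 (mod 358).
Check: 73 × 103 = 7519 ≡ 1 (mod 358)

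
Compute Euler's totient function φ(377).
336

377 = 13 × 29
φ(n) = n × ∏(1 - 1/p) for each prime p dividing n
φ(377) = 377 × (1 - 1/13) × (1 - 1/29) = 336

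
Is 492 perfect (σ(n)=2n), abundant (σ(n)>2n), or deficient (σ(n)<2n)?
abundant

Proper divisors of 492: sum = 1 + 2 + 3 + 4 + 6 + 12 + 41 + 82 + 123 + 164 + 246 = 684
Since 684 > 492, 492 is abundant.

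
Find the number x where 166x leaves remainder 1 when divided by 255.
106

gcd(166, 255) = 1, so the inverse exists.
Extended Euclidean algorithm on (255, 166):
255 = 1 × 166 + 89  ⟹  89 = (1)·255 + (-1)·166
166 = 1 × 89 + 77  ⟹  77 = (-1)·255 + (2)·166
89 = 1 × 77 + 12  ⟹  12 = (2)·255 + (-3)·166
77 = 6 × 12 + 5  ⟹  5 = (-13)·255 + (20)·166
12 = 2 × 5 + 2  ⟹  2 = (28)·255 + (-43)·166
5 = 2 × 2 + 1  ⟹  1 = (-69)·255 + (106)·166
So (106)·166 ≡ 1 (mod 255), i.e. 166^(-1) ≡ 106 (mod 255).
Check: 166 × 106 = 17596 ≡ 1 (mod 255)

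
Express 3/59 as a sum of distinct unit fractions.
1/20 + 1/1180

Greedy algorithm:
3/59: ceiling(59/3) = 20, use 1/20
1/1180: ceiling(1180/1) = 1180, use 1/1180
Result: 3/59 = 1/20 + 1/1180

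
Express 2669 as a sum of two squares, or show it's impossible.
13² + 50² (a=13, b=50)

Factorization: 2669 = 17 × 157
By Fermat: n is sum of two squares iff every prime p ≡ 3 (mod 4) appears to even power.
All primes ≡ 3 (mod 4) appear to even power.
Search a = 0, 1, 2, … for 2669 - a² a perfect square: first hit at a = 13: 2669 - 169 = 2500 = 50².
2669 = 13² + 50² = 169 + 2500 ✓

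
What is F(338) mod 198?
109

Matrix identity: Q^n = [[F_(n+1), F_n], [F_n, F_(n-1)]] with Q = [[1,1],[1,0]].
n = 338 = 101010010₂. Square-and-multiply, entries mod 198:
Q^1 = [[1,1],[1,0]]
Q^2 = (Q^1)² = [[2,1],[1,1]]
Q^5 = (Q^2)²·Q = [[8,5],[5,3]]
Q^10 = (Q^5)² = [[89,55],[55,34]]
Q^21 = (Q^10)²·Q = [[89,56],[56,33]]
Q^42 = (Q^21)² = [[167,100],[100,67]]
Q^84 = (Q^42)² = [[71,36],[36,35]]
Q^169 = (Q^84)²·Q = [[55,1],[1,54]]
Q^338 = (Q^169)² = [[56,109],[109,145]]
F_338 mod 198 = Q^338[0][1] = 109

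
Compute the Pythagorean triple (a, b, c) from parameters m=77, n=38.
(4485, 5852, 7373)

Euclid's formula: a = m² - n², b = 2mn, c = m² + n²
m = 77, n = 38
a = 77² - 38² = 5929 - 1444 = 4485
b = 2 × 77 × 38 = 5852
c = 77² + 38² = 5929 + 1444 = 7373
Verification: 4485² + 5852² = 20115225 + 34245904 = 54361129 = 7373² ✓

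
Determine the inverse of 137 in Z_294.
191

gcd(137, 294) = 1, so the inverse exists.
Extended Euclidean algorithm on (294, 137):
294 = 2 × 137 + 20  ⟹  20 = (1)·294 + (-2)·137
137 = 6 × 20 + 17  ⟹  17 = (-6)·294 + (13)·137
20 = 1 × 17 + 3  ⟹  3 = (7)·294 + (-15)·137
17 = 5 × 3 + 2  ⟹  2 = (-41)·294 + (88)·137
3 = 1 × 2 + 1  ⟹  1 = (48)·294 + (-103)·137
So (-103)·137 ≡ 1 (mod 294), i.e. 137^(-1) ≡ -103 ≡ 191 (mod 294).
Check: 137 × 191 = 26167 ≡ 1 (mod 294)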